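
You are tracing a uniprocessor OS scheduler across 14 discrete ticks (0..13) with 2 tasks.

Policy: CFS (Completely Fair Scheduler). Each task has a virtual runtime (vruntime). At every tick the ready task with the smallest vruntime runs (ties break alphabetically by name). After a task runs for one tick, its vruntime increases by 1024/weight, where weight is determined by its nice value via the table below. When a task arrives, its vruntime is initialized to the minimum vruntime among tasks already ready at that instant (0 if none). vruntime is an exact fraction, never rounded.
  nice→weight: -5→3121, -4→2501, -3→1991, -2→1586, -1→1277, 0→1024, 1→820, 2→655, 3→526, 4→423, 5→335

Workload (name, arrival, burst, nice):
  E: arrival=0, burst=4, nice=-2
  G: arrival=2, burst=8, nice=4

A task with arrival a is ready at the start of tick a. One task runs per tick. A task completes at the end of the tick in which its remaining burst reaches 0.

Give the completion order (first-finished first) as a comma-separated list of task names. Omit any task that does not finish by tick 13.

completion order = E, G

t=0: vr[E=0] → run E
t=1: vr[E=512/793] → run E
t=2: vr[E=1024/793 G=1024/793] → run E
t=3: vr[E=1536/793 G=1024/793] → run G
t=4: vr[E=1536/793 G=1245184/335439] → run E
t=5: vr[G=1245184/335439] → run G
t=6: vr[G=2057216/335439] → run G
t=7: vr[G=956416/111813] → run G
t=8: vr[G=3681280/335439] → run G
t=9: vr[G=4493312/335439] → run G
t=10: vr[G=1768448/111813] → run G
t=11: vr[G=6117376/335439] → run G
t=12: (idle)
t=13: (idle)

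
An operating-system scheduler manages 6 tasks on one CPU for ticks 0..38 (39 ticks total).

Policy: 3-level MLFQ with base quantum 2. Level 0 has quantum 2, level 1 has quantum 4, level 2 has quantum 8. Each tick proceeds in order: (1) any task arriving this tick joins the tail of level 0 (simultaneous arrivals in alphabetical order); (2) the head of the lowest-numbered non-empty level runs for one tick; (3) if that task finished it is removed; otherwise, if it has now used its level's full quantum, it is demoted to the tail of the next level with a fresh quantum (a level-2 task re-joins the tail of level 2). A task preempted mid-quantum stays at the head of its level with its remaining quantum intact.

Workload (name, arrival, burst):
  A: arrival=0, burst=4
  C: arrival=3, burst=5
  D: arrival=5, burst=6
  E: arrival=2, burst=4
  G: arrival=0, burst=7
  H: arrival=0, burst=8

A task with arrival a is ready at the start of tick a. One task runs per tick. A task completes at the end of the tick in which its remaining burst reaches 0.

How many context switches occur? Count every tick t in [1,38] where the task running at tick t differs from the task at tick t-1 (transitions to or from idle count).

t=0: L0/L1/L2 = AGH/-/- → run A
t=1: L0/L1/L2 = AGH/-/- → run A
t=2: L0/L1/L2 = GHE/A/- → run G
t=3: L0/L1/L2 = GHEC/A/- → run G
t=4: L0/L1/L2 = HEC/AG/- → run H
t=5: L0/L1/L2 = HECD/AG/- → run H
t=6: L0/L1/L2 = ECD/AGH/- → run E
t=7: L0/L1/L2 = ECD/AGH/- → run E
t=8: L0/L1/L2 = CD/AGHE/- → run C
t=9: L0/L1/L2 = CD/AGHE/- → run C
t=10: L0/L1/L2 = D/AGHEC/- → run D
t=11: L0/L1/L2 = D/AGHEC/- → run D
t=12: L0/L1/L2 = -/AGHECD/- → run A
t=13: L0/L1/L2 = -/AGHECD/- → run A
t=14: L0/L1/L2 = -/GHECD/- → run G
t=15: L0/L1/L2 = -/GHECD/- → run G
t=16: L0/L1/L2 = -/GHECD/- → run G
t=17: L0/L1/L2 = -/GHECD/- → run G
t=18: L0/L1/L2 = -/HECD/G → run H
t=19: L0/L1/L2 = -/HECD/G → run H
t=20: L0/L1/L2 = -/HECD/G → run H
t=21: L0/L1/L2 = -/HECD/G → run H
t=22: L0/L1/L2 = -/ECD/GH → run E
t=23: L0/L1/L2 = -/ECD/GH → run E
t=24: L0/L1/L2 = -/CD/GH → run C
t=25: L0/L1/L2 = -/CD/GH → run C
t=26: L0/L1/L2 = -/CD/GH → run C
t=27: L0/L1/L2 = -/D/GH → run D
t=28: L0/L1/L2 = -/D/GH → run D
t=29: L0/L1/L2 = -/D/GH → run D
t=30: L0/L1/L2 = -/D/GH → run D
t=31: L0/L1/L2 = -/-/GH → run G
t=32: L0/L1/L2 = -/-/H → run H
t=33: L0/L1/L2 = -/-/H → run H
t=34: (idle)
t=35: (idle)
t=36: (idle)
t=37: (idle)
t=38: (idle)

context switches = 14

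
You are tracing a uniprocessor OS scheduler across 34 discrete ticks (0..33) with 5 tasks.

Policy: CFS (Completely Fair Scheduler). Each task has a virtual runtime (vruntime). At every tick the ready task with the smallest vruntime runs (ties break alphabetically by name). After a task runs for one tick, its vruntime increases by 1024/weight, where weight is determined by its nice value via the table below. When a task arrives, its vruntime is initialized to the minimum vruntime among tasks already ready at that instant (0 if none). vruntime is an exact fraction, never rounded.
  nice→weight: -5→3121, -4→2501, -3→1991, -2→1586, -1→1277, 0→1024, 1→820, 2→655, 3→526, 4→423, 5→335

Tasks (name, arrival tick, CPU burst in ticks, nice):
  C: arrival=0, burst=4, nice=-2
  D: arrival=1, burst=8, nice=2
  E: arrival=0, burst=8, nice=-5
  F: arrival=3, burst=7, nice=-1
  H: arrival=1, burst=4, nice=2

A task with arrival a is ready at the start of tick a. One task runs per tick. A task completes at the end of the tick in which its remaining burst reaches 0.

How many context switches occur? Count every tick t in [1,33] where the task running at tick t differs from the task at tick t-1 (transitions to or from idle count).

t=0: vr[C=0 E=0] → run C
t=1: vr[C=512/793 D=0 E=0 H=0] → run D
t=2: vr[C=512/793 D=1024/655 E=0 H=0] → run E
t=3: vr[C=512/793 D=1024/655 E=1024/3121 F=0 H=0] → run F
t=4: vr[C=512/793 D=1024/655 E=1024/3121 F=1024/1277 H=0] → run H
t=5: vr[C=512/793 D=1024/655 E=1024/3121 F=1024/1277 H=1024/655] → run E
t=6: vr[C=512/793 D=1024/655 E=2048/3121 F=1024/1277 H=1024/655] → run C
t=7: vr[C=1024/793 D=1024/655 E=2048/3121 F=1024/1277 H=1024/655] → run E
t=8: vr[C=1024/793 D=1024/655 E=3072/3121 F=1024/1277 H=1024/655] → run F
t=9: vr[C=1024/793 D=1024/655 E=3072/3121 F=2048/1277 H=1024/655] → run E
t=10: vr[C=1024/793 D=1024/655 E=4096/3121 F=2048/1277 H=1024/655] → run C
t=11: vr[C=1536/793 D=1024/655 E=4096/3121 F=2048/1277 H=1024/655] → run E
t=12: vr[C=1536/793 D=1024/655 E=5120/3121 F=2048/1277 H=1024/655] → run D
t=13: vr[C=1536/793 D=2048/655 E=5120/3121 F=2048/1277 H=1024/655] → run H
t=14: vr[C=1536/793 D=2048/655 E=5120/3121 F=2048/1277 H=2048/655] → run F
t=15: vr[C=1536/793 D=2048/655 E=5120/3121 F=3072/1277 H=2048/655] → run E
t=16: vr[C=1536/793 D=2048/655 E=6144/3121 F=3072/1277 H=2048/655] → run C
t=17: vr[D=2048/655 E=6144/3121 F=3072/1277 H=2048/655] → run E
t=18: vr[D=2048/655 E=7168/3121 F=3072/1277 H=2048/655] → run E
t=19: vr[D=2048/655 F=3072/1277 H=2048/655] → run F
t=20: vr[D=2048/655 F=4096/1277 H=2048/655] → run D
t=21: vr[D=3072/655 F=4096/1277 H=2048/655] → run H
t=22: vr[D=3072/655 F=4096/1277 H=3072/655] → run F
t=23: vr[D=3072/655 F=5120/1277 H=3072/655] → run F
t=24: vr[D=3072/655 F=6144/1277 H=3072/655] → run D
t=25: vr[D=4096/655 F=6144/1277 H=3072/655] → run H
t=26: vr[D=4096/655 F=6144/1277] → run F
t=27: vr[D=4096/655] → run D
t=28: vr[D=1024/131] → run D
t=29: vr[D=6144/655] → run D
t=30: vr[D=7168/655] → run D
t=31: (idle)
t=32: (idle)
t=33: (idle)

context switches = 26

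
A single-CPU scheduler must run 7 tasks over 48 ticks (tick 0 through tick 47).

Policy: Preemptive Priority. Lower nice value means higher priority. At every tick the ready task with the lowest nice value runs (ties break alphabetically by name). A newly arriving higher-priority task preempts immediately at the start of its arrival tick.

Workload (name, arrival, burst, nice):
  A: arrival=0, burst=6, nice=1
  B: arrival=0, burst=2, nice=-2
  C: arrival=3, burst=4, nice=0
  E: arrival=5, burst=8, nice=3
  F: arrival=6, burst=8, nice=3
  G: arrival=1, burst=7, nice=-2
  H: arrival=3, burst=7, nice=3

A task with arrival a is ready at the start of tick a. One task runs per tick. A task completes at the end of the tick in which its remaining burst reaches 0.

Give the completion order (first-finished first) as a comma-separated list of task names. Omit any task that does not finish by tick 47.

t=0: ready={A,B} → run B
t=1: ready={A,B,G} → run B
t=2: ready={A,G} → run G
t=3: ready={A,C,G,H} → run G
t=4: ready={A,C,G,H} → run G
t=5: ready={A,C,E,G,H} → run G
t=6: ready={A,C,E,F,G,H} → run G
t=7: ready={A,C,E,F,G,H} → run G
t=8: ready={A,C,E,F,G,H} → run G
t=9: ready={A,C,E,F,H} → run C
t=10: ready={A,C,E,F,H} → run C
t=11: ready={A,C,E,F,H} → run C
t=12: ready={A,C,E,F,H} → run C
t=13: ready={A,E,F,H} → run A
t=14: ready={A,E,F,H} → run A
t=15: ready={A,E,F,H} → run A
t=16: ready={A,E,F,H} → run A
t=17: ready={A,E,F,H} → run A
t=18: ready={A,E,F,H} → run A
t=19: ready={E,F,H} → run E
t=20: ready={E,F,H} → run E
t=21: ready={E,F,H} → run E
t=22: ready={E,F,H} → run E
t=23: ready={E,F,H} → run E
t=24: ready={E,F,H} → run E
t=25: ready={E,F,H} → run E
t=26: ready={E,F,H} → run E
t=27: ready={F,H} → run F
t=28: ready={F,H} → run F
t=29: ready={F,H} → run F
t=30: ready={F,H} → run F
t=31: ready={F,H} → run F
t=32: ready={F,H} → run F
t=33: ready={F,H} → run F
t=34: ready={F,H} → run F
t=35: ready={H} → run H
t=36: ready={H} → run H
t=37: ready={H} → run H
t=38: ready={H} → run H
t=39: ready={H} → run H
t=40: ready={H} → run H
t=41: ready={H} → run H
t=42: (idle)
t=43: (idle)
t=44: (idle)
t=45: (idle)
t=46: (idle)
t=47: (idle)

completion order = B, G, C, A, E, F, H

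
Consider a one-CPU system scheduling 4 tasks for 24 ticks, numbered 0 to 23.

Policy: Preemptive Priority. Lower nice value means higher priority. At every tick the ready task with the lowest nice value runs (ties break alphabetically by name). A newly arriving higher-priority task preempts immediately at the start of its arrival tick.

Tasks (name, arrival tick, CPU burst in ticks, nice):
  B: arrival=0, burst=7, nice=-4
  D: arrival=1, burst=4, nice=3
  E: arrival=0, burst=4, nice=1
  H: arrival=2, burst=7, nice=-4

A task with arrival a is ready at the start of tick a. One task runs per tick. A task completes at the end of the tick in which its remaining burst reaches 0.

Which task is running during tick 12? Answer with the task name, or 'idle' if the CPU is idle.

running at tick 12 = H

t=0: ready={B,E} → run B
t=1: ready={B,D,E} → run B
t=2: ready={B,D,E,H} → run B
t=3: ready={B,D,E,H} → run B
t=4: ready={B,D,E,H} → run B
t=5: ready={B,D,E,H} → run B
t=6: ready={B,D,E,H} → run B
t=7: ready={D,E,H} → run H
t=8: ready={D,E,H} → run H
t=9: ready={D,E,H} → run H
t=10: ready={D,E,H} → run H
t=11: ready={D,E,H} → run H
t=12: ready={D,E,H} → run H
t=13: ready={D,E,H} → run H
t=14: ready={D,E} → run E
t=15: ready={D,E} → run E
t=16: ready={D,E} → run E
t=17: ready={D,E} → run E
t=18: ready={D} → run D
t=19: ready={D} → run D
t=20: ready={D} → run D
t=21: ready={D} → run D
t=22: (idle)
t=23: (idle)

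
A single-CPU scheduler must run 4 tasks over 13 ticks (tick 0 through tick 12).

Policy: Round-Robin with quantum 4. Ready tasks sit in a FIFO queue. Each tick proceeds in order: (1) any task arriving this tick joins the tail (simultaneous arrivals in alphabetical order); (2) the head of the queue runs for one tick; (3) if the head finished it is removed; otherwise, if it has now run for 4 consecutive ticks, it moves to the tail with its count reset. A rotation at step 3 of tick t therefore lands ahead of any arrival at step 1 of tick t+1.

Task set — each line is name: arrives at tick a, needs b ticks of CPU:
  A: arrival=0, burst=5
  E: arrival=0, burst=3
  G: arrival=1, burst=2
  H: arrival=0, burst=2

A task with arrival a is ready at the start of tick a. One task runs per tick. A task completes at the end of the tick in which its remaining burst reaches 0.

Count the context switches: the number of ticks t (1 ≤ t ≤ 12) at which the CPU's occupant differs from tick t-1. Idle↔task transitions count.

context switches = 5

t=0: queue=[A,E,H] q_used=0 → run A
t=1: queue=[A,E,H,G] q_used=1 → run A
t=2: queue=[A,E,H,G] q_used=2 → run A
t=3: queue=[A,E,H,G] q_used=3 → run A
t=4: queue=[E,H,G,A] q_used=0 → run E
t=5: queue=[E,H,G,A] q_used=1 → run E
t=6: queue=[E,H,G,A] q_used=2 → run E
t=7: queue=[H,G,A] q_used=0 → run H
t=8: queue=[H,G,A] q_used=1 → run H
t=9: queue=[G,A] q_used=0 → run G
t=10: queue=[G,A] q_used=1 → run G
t=11: queue=[A] q_used=0 → run A
t=12: (idle)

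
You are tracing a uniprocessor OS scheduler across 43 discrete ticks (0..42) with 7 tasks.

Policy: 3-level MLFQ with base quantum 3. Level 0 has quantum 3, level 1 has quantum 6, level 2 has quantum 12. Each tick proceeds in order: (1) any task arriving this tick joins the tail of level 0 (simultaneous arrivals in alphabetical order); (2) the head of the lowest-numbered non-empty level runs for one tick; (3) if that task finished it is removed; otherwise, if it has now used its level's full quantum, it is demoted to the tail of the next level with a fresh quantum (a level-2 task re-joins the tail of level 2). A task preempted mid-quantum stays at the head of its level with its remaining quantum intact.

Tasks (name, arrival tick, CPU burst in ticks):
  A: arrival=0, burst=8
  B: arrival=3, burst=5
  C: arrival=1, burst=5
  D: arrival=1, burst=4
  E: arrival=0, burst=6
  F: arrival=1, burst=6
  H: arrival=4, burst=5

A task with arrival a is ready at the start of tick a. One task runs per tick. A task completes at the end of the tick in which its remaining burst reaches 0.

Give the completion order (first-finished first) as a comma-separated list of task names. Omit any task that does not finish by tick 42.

t=0: L0/L1/L2 = AE/-/- → run A
t=1: L0/L1/L2 = AECDF/-/- → run A
t=2: L0/L1/L2 = AECDF/-/- → run A
t=3: L0/L1/L2 = ECDFB/A/- → run E
t=4: L0/L1/L2 = ECDFBH/A/- → run E
t=5: L0/L1/L2 = ECDFBH/A/- → run E
t=6: L0/L1/L2 = CDFBH/AE/- → run C
t=7: L0/L1/L2 = CDFBH/AE/- → run C
t=8: L0/L1/L2 = CDFBH/AE/- → run C
t=9: L0/L1/L2 = DFBH/AEC/- → run D
t=10: L0/L1/L2 = DFBH/AEC/- → run D
t=11: L0/L1/L2 = DFBH/AEC/- → run D
t=12: L0/L1/L2 = FBH/AECD/- → run F
t=13: L0/L1/L2 = FBH/AECD/- → run F
t=14: L0/L1/L2 = FBH/AECD/- → run F
t=15: L0/L1/L2 = BH/AECDF/- → run B
t=16: L0/L1/L2 = BH/AECDF/- → run B
t=17: L0/L1/L2 = BH/AECDF/- → run B
t=18: L0/L1/L2 = H/AECDFB/- → run H
t=19: L0/L1/L2 = H/AECDFB/- → run H
t=20: L0/L1/L2 = H/AECDFB/- → run H
t=21: L0/L1/L2 = -/AECDFBH/- → run A
t=22: L0/L1/L2 = -/AECDFBH/- → run A
t=23: L0/L1/L2 = -/AECDFBH/- → run A
t=24: L0/L1/L2 = -/AECDFBH/- → run A
t=25: L0/L1/L2 = -/AECDFBH/- → run A
t=26: L0/L1/L2 = -/ECDFBH/- → run E
t=27: L0/L1/L2 = -/ECDFBH/- → run E
t=28: L0/L1/L2 = -/ECDFBH/- → run E
t=29: L0/L1/L2 = -/CDFBH/- → run C
t=30: L0/L1/L2 = -/CDFBH/- → run C
t=31: L0/L1/L2 = -/DFBH/- → run D
t=32: L0/L1/L2 = -/FBH/- → run F
t=33: L0/L1/L2 = -/FBH/- → run F
t=34: L0/L1/L2 = -/FBH/- → run F
t=35: L0/L1/L2 = -/BH/- → run B
t=36: L0/L1/L2 = -/BH/- → run B
t=37: L0/L1/L2 = -/H/- → run H
t=38: L0/L1/L2 = -/H/- → run H
t=39: (idle)
t=40: (idle)
t=41: (idle)
t=42: (idle)

completion order = A, E, C, D, F, B, H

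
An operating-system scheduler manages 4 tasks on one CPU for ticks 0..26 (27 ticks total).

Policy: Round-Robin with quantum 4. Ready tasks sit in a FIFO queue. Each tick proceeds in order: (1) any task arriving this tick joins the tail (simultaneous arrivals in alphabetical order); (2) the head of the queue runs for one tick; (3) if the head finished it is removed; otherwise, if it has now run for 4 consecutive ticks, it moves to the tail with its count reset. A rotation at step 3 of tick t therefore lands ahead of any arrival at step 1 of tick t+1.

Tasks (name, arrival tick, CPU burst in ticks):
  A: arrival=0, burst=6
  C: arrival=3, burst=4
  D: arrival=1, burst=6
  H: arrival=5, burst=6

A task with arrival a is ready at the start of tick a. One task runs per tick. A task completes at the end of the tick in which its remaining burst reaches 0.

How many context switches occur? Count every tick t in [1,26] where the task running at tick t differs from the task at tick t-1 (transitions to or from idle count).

context switches = 7

t=0: queue=[A] q_used=0 → run A
t=1: queue=[A,D] q_used=1 → run A
t=2: queue=[A,D] q_used=2 → run A
t=3: queue=[A,D,C] q_used=3 → run A
t=4: queue=[D,C,A] q_used=0 → run D
t=5: queue=[D,C,A,H] q_used=1 → run D
t=6: queue=[D,C,A,H] q_used=2 → run D
t=7: queue=[D,C,A,H] q_used=3 → run D
t=8: queue=[C,A,H,D] q_used=0 → run C
t=9: queue=[C,A,H,D] q_used=1 → run C
t=10: queue=[C,A,H,D] q_used=2 → run C
t=11: queue=[C,A,H,D] q_used=3 → run C
t=12: queue=[A,H,D] q_used=0 → run A
t=13: queue=[A,H,D] q_used=1 → run A
t=14: queue=[H,D] q_used=0 → run H
t=15: queue=[H,D] q_used=1 → run H
t=16: queue=[H,D] q_used=2 → run H
t=17: queue=[H,D] q_used=3 → run H
t=18: queue=[D,H] q_used=0 → run D
t=19: queue=[D,H] q_used=1 → run D
t=20: queue=[H] q_used=0 → run H
t=21: queue=[H] q_used=1 → run H
t=22: (idle)
t=23: (idle)
t=24: (idle)
t=25: (idle)
t=26: (idle)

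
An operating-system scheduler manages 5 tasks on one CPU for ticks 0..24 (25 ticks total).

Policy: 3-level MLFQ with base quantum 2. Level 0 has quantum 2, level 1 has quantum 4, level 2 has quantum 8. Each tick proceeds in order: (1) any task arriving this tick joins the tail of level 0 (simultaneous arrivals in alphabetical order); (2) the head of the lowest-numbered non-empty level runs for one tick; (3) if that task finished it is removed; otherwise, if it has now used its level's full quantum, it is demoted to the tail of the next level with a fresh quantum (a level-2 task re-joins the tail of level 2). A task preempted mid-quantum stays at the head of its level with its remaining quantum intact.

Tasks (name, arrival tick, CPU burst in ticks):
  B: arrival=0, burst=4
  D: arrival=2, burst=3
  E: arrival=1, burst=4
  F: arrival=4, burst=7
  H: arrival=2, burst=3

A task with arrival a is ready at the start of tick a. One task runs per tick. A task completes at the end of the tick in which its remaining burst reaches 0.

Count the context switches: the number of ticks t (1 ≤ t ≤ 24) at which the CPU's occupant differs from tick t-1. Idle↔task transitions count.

t=0: L0/L1/L2 = B/-/- → run B
t=1: L0/L1/L2 = BE/-/- → run B
t=2: L0/L1/L2 = EDH/B/- → run E
t=3: L0/L1/L2 = EDH/B/- → run E
t=4: L0/L1/L2 = DHF/BE/- → run D
t=5: L0/L1/L2 = DHF/BE/- → run D
t=6: L0/L1/L2 = HF/BED/- → run H
t=7: L0/L1/L2 = HF/BED/- → run H
t=8: L0/L1/L2 = F/BEDH/- → run F
t=9: L0/L1/L2 = F/BEDH/- → run F
t=10: L0/L1/L2 = -/BEDHF/- → run B
t=11: L0/L1/L2 = -/BEDHF/- → run B
t=12: L0/L1/L2 = -/EDHF/- → run E
t=13: L0/L1/L2 = -/EDHF/- → run E
t=14: L0/L1/L2 = -/DHF/- → run D
t=15: L0/L1/L2 = -/HF/- → run H
t=16: L0/L1/L2 = -/F/- → run F
t=17: L0/L1/L2 = -/F/- → run F
t=18: L0/L1/L2 = -/F/- → run F
t=19: L0/L1/L2 = -/F/- → run F
t=20: L0/L1/L2 = -/-/F → run F
t=21: (idle)
t=22: (idle)
t=23: (idle)
t=24: (idle)

context switches = 10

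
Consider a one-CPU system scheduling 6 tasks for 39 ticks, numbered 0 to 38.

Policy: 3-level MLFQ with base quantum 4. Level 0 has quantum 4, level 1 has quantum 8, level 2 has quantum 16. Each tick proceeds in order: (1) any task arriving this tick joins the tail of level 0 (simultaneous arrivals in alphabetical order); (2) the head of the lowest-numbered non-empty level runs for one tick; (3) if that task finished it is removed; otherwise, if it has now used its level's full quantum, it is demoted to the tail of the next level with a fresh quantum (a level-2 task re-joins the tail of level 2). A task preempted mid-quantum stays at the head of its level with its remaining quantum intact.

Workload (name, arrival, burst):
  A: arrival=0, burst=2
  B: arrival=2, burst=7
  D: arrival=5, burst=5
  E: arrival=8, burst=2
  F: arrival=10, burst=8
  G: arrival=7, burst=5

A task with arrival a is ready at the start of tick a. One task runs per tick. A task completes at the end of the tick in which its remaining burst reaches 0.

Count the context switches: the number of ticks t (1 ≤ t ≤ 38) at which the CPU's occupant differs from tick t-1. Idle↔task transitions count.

context switches = 10

t=0: L0/L1/L2 = A/-/- → run A
t=1: L0/L1/L2 = A/-/- → run A
t=2: L0/L1/L2 = B/-/- → run B
t=3: L0/L1/L2 = B/-/- → run B
t=4: L0/L1/L2 = B/-/- → run B
t=5: L0/L1/L2 = BD/-/- → run B
t=6: L0/L1/L2 = D/B/- → run D
t=7: L0/L1/L2 = DG/B/- → run D
t=8: L0/L1/L2 = DGE/B/- → run D
t=9: L0/L1/L2 = DGE/B/- → run D
t=10: L0/L1/L2 = GEF/BD/- → run G
t=11: L0/L1/L2 = GEF/BD/- → run G
t=12: L0/L1/L2 = GEF/BD/- → run G
t=13: L0/L1/L2 = GEF/BD/- → run G
t=14: L0/L1/L2 = EF/BDG/- → run E
t=15: L0/L1/L2 = EF/BDG/- → run E
t=16: L0/L1/L2 = F/BDG/- → run F
t=17: L0/L1/L2 = F/BDG/- → run F
t=18: L0/L1/L2 = F/BDG/- → run F
t=19: L0/L1/L2 = F/BDG/- → run F
t=20: L0/L1/L2 = -/BDGF/- → run B
t=21: L0/L1/L2 = -/BDGF/- → run B
t=22: L0/L1/L2 = -/BDGF/- → run B
t=23: L0/L1/L2 = -/DGF/- → run D
t=24: L0/L1/L2 = -/GF/- → run G
t=25: L0/L1/L2 = -/F/- → run F
t=26: L0/L1/L2 = -/F/- → run F
t=27: L0/L1/L2 = -/F/- → run F
t=28: L0/L1/L2 = -/F/- → run F
t=29: (idle)
t=30: (idle)
t=31: (idle)
t=32: (idle)
t=33: (idle)
t=34: (idle)
t=35: (idle)
t=36: (idle)
t=37: (idle)
t=38: (idle)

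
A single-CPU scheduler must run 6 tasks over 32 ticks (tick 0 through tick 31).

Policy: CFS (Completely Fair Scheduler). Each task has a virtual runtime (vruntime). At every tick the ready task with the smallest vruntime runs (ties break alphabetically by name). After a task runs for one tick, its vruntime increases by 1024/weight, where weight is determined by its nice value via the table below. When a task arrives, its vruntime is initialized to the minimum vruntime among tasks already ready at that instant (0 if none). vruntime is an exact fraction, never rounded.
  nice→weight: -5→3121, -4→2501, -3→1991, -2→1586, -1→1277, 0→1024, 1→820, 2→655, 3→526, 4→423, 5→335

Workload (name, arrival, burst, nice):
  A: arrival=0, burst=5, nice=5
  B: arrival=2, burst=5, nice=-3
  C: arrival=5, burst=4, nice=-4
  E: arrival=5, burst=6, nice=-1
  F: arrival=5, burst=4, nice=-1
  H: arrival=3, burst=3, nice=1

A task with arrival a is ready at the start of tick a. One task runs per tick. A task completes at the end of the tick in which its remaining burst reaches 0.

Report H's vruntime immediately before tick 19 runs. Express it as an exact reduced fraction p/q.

vruntime(H, start of tick 19) = 118272/13735

t=0: vr[A=0] → run A
t=1: vr[A=1024/335] → run A
t=2: vr[A=2048/335 B=2048/335] → run A
t=3: vr[A=3072/335 B=2048/335 H=2048/335] → run B
t=4: vr[A=3072/335 B=4420608/666985 H=2048/335] → run H
t=5: vr[A=3072/335 B=4420608/666985 C=4420608/666985 E=4420608/666985 F=4420608/666985 H=20224/2747] → run B
t=6: vr[A=3072/335 B=4763648/666985 C=4420608/666985 E=4420608/666985 F=4420608/666985 H=20224/2747] → run C
t=7: vr[A=3072/335 B=4763648/666985 C=11738933248/1668129485 E=4420608/666985 F=4420608/666985 H=20224/2747] → run E
t=8: vr[A=3072/335 B=4763648/666985 C=11738933248/1668129485 E=6328109056/851739845 F=4420608/666985 H=20224/2747] → run F
t=9: vr[A=3072/335 B=4763648/666985 C=11738933248/1668129485 E=6328109056/851739845 F=6328109056/851739845 H=20224/2747] → run C
t=10: vr[A=3072/335 B=4763648/666985 C=12421925888/1668129485 E=6328109056/851739845 F=6328109056/851739845 H=20224/2747] → run B
t=11: vr[A=3072/335 B=5106688/666985 C=12421925888/1668129485 E=6328109056/851739845 F=6328109056/851739845 H=20224/2747] → run H
t=12: vr[A=3072/335 B=5106688/666985 C=12421925888/1668129485 E=6328109056/851739845 F=6328109056/851739845 H=118272/13735] → run E
t=13: vr[A=3072/335 B=5106688/666985 C=12421925888/1668129485 E=7011101696/851739845 F=6328109056/851739845 H=118272/13735] → run F
t=14: vr[A=3072/335 B=5106688/666985 C=12421925888/1668129485 E=7011101696/851739845 F=7011101696/851739845 H=118272/13735] → run C
t=15: vr[A=3072/335 B=5106688/666985 C=13104918528/1668129485 E=7011101696/851739845 F=7011101696/851739845 H=118272/13735] → run B
t=16: vr[A=3072/335 B=5449728/666985 C=13104918528/1668129485 E=7011101696/851739845 F=7011101696/851739845 H=118272/13735] → run C
t=17: vr[A=3072/335 B=5449728/666985 E=7011101696/851739845 F=7011101696/851739845 H=118272/13735] → run B
t=18: vr[A=3072/335 E=7011101696/851739845 F=7011101696/851739845 H=118272/13735] → run E
t=19: vr[A=3072/335 E=7694094336/851739845 F=7011101696/851739845 H=118272/13735] → run F
t=20: vr[A=3072/335 E=7694094336/851739845 F=7694094336/851739845 H=118272/13735] → run H
t=21: vr[A=3072/335 E=7694094336/851739845 F=7694094336/851739845] → run E
t=22: vr[A=3072/335 E=8377086976/851739845 F=7694094336/851739845] → run F
t=23: vr[A=3072/335 E=8377086976/851739845] → run A
t=24: vr[A=4096/335 E=8377086976/851739845] → run E
t=25: vr[A=4096/335 E=9060079616/851739845] → run E
t=26: vr[A=4096/335] → run A
t=27: (idle)
t=28: (idle)
t=29: (idle)
t=30: (idle)
t=31: (idle)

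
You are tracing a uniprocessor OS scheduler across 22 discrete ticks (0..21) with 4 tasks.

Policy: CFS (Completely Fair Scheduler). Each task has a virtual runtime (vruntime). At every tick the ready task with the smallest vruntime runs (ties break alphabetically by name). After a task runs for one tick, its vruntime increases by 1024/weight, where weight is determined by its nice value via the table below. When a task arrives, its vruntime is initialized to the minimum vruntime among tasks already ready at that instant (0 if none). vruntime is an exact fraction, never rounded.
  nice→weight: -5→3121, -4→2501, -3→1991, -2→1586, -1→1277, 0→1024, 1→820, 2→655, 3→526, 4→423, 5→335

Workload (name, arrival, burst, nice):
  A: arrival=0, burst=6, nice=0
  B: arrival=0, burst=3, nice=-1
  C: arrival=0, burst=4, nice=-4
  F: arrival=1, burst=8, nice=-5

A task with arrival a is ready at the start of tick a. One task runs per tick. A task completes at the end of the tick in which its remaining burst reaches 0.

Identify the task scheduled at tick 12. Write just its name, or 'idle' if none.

t=0: vr[A=0 B=0 C=0] → run A
t=1: vr[A=1 B=0 C=0 F=0] → run B
t=2: vr[A=1 B=1024/1277 C=0 F=0] → run C
t=3: vr[A=1 B=1024/1277 C=1024/2501 F=0] → run F
t=4: vr[A=1 B=1024/1277 C=1024/2501 F=1024/3121] → run F
t=5: vr[A=1 B=1024/1277 C=1024/2501 F=2048/3121] → run C
t=6: vr[A=1 B=1024/1277 C=2048/2501 F=2048/3121] → run F
t=7: vr[A=1 B=1024/1277 C=2048/2501 F=3072/3121] → run B
t=8: vr[A=1 B=2048/1277 C=2048/2501 F=3072/3121] → run C
t=9: vr[A=1 B=2048/1277 C=3072/2501 F=3072/3121] → run F
t=10: vr[A=1 B=2048/1277 C=3072/2501 F=4096/3121] → run A
t=11: vr[A=2 B=2048/1277 C=3072/2501 F=4096/3121] → run C
t=12: vr[A=2 B=2048/1277 F=4096/3121] → run F
t=13: vr[A=2 B=2048/1277 F=5120/3121] → run B
t=14: vr[A=2 F=5120/3121] → run F
t=15: vr[A=2 F=6144/3121] → run F
t=16: vr[A=2 F=7168/3121] → run A
t=17: vr[A=3 F=7168/3121] → run F
t=18: vr[A=3] → run A
t=19: vr[A=4] → run A
t=20: vr[A=5] → run A
t=21: (idle)

running at tick 12 = F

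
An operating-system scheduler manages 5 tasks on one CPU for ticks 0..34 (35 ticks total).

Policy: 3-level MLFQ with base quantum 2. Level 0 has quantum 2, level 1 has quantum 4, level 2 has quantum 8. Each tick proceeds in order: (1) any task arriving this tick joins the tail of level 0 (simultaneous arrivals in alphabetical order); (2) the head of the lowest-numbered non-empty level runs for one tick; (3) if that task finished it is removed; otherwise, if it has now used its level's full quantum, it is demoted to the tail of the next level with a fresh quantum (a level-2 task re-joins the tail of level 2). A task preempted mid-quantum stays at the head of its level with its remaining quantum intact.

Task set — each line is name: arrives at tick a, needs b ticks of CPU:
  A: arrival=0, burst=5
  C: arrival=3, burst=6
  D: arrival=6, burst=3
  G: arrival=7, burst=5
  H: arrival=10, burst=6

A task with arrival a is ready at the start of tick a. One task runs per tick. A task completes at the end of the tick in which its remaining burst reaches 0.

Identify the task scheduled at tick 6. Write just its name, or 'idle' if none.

t=0: L0/L1/L2 = A/-/- → run A
t=1: L0/L1/L2 = A/-/- → run A
t=2: L0/L1/L2 = -/A/- → run A
t=3: L0/L1/L2 = C/A/- → run C
t=4: L0/L1/L2 = C/A/- → run C
t=5: L0/L1/L2 = -/AC/- → run A
t=6: L0/L1/L2 = D/AC/- → run D
t=7: L0/L1/L2 = DG/AC/- → run D
t=8: L0/L1/L2 = G/ACD/- → run G
t=9: L0/L1/L2 = G/ACD/- → run G
t=10: L0/L1/L2 = H/ACDG/- → run H
t=11: L0/L1/L2 = H/ACDG/- → run H
t=12: L0/L1/L2 = -/ACDGH/- → run A
t=13: L0/L1/L2 = -/CDGH/- → run C
t=14: L0/L1/L2 = -/CDGH/- → run C
t=15: L0/L1/L2 = -/CDGH/- → run C
t=16: L0/L1/L2 = -/CDGH/- → run C
t=17: L0/L1/L2 = -/DGH/- → run D
t=18: L0/L1/L2 = -/GH/- → run G
t=19: L0/L1/L2 = -/GH/- → run G
t=20: L0/L1/L2 = -/GH/- → run G
t=21: L0/L1/L2 = -/H/- → run H
t=22: L0/L1/L2 = -/H/- → run H
t=23: L0/L1/L2 = -/H/- → run H
t=24: L0/L1/L2 = -/H/- → run H
t=25: (idle)
t=26: (idle)
t=27: (idle)
t=28: (idle)
t=29: (idle)
t=30: (idle)
t=31: (idle)
t=32: (idle)
t=33: (idle)
t=34: (idle)

running at tick 6 = D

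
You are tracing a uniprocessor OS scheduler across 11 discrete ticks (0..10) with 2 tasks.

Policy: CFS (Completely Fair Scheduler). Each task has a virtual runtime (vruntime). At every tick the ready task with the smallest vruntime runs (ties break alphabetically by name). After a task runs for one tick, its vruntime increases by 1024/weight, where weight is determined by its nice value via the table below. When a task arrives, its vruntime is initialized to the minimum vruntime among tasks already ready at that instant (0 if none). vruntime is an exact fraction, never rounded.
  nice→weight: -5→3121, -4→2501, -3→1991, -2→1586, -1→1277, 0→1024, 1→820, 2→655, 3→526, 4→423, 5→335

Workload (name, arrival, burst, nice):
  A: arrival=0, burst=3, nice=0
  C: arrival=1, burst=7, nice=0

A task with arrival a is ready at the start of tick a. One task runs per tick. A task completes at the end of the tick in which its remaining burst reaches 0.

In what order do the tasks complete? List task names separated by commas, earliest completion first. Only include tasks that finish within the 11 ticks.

completion order = A, C

t=0: vr[A=0] → run A
t=1: vr[A=1 C=1] → run A
t=2: vr[A=2 C=1] → run C
t=3: vr[A=2 C=2] → run A
t=4: vr[C=2] → run C
t=5: vr[C=3] → run C
t=6: vr[C=4] → run C
t=7: vr[C=5] → run C
t=8: vr[C=6] → run C
t=9: vr[C=7] → run C
t=10: (idle)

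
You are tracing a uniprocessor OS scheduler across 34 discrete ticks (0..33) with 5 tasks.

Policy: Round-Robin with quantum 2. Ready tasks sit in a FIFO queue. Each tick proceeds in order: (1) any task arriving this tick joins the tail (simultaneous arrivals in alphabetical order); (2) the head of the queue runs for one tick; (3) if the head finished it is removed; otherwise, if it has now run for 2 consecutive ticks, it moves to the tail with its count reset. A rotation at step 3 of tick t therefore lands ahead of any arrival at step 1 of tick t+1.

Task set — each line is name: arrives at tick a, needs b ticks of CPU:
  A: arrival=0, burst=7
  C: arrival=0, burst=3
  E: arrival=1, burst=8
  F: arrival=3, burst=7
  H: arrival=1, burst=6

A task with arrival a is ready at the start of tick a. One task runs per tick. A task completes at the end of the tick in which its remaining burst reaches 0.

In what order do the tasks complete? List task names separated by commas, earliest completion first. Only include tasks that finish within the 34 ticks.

completion order = C, H, A, E, F

t=0: queue=[A,C] q_used=0 → run A
t=1: queue=[A,C,E,H] q_used=1 → run A
t=2: queue=[C,E,H,A] q_used=0 → run C
t=3: queue=[C,E,H,A,F] q_used=1 → run C
t=4: queue=[E,H,A,F,C] q_used=0 → run E
t=5: queue=[E,H,A,F,C] q_used=1 → run E
t=6: queue=[H,A,F,C,E] q_used=0 → run H
t=7: queue=[H,A,F,C,E] q_used=1 → run H
t=8: queue=[A,F,C,E,H] q_used=0 → run A
t=9: queue=[A,F,C,E,H] q_used=1 → run A
t=10: queue=[F,C,E,H,A] q_used=0 → run F
t=11: queue=[F,C,E,H,A] q_used=1 → run F
t=12: queue=[C,E,H,A,F] q_used=0 → run C
t=13: queue=[E,H,A,F] q_used=0 → run E
t=14: queue=[E,H,A,F] q_used=1 → run E
t=15: queue=[H,A,F,E] q_used=0 → run H
t=16: queue=[H,A,F,E] q_used=1 → run H
t=17: queue=[A,F,E,H] q_used=0 → run A
t=18: queue=[A,F,E,H] q_used=1 → run A
t=19: queue=[F,E,H,A] q_used=0 → run F
t=20: queue=[F,E,H,A] q_used=1 → run F
t=21: queue=[E,H,A,F] q_used=0 → run E
t=22: queue=[E,H,A,F] q_used=1 → run E
t=23: queue=[H,A,F,E] q_used=0 → run H
t=24: queue=[H,A,F,E] q_used=1 → run H
t=25: queue=[A,F,E] q_used=0 → run A
t=26: queue=[F,E] q_used=0 → run F
t=27: queue=[F,E] q_used=1 → run F
t=28: queue=[E,F] q_used=0 → run E
t=29: queue=[E,F] q_used=1 → run E
t=30: queue=[F] q_used=0 → run F
t=31: (idle)
t=32: (idle)
t=33: (idle)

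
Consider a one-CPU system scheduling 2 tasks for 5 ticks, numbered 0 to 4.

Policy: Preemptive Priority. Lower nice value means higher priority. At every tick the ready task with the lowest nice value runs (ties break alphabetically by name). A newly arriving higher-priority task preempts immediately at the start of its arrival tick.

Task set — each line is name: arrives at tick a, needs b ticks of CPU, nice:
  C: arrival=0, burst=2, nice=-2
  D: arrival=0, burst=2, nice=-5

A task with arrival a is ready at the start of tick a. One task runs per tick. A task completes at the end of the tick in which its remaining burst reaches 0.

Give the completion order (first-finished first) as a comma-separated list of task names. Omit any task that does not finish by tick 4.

completion order = D, C

t=0: ready={C,D} → run D
t=1: ready={C,D} → run D
t=2: ready={C} → run C
t=3: ready={C} → run C
t=4: (idle)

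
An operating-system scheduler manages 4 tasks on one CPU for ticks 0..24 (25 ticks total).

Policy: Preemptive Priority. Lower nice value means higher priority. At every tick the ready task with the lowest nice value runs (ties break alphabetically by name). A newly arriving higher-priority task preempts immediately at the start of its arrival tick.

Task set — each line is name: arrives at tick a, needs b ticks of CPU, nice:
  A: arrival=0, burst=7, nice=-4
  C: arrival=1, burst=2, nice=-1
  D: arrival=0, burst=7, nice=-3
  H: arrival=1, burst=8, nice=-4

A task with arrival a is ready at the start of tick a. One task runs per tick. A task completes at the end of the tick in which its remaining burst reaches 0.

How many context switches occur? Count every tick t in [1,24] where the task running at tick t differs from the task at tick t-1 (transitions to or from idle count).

context switches = 4

t=0: ready={A,D} → run A
t=1: ready={A,C,D,H} → run A
t=2: ready={A,C,D,H} → run A
t=3: ready={A,C,D,H} → run A
t=4: ready={A,C,D,H} → run A
t=5: ready={A,C,D,H} → run A
t=6: ready={A,C,D,H} → run A
t=7: ready={C,D,H} → run H
t=8: ready={C,D,H} → run H
t=9: ready={C,D,H} → run H
t=10: ready={C,D,H} → run H
t=11: ready={C,D,H} → run H
t=12: ready={C,D,H} → run H
t=13: ready={C,D,H} → run H
t=14: ready={C,D,H} → run H
t=15: ready={C,D} → run D
t=16: ready={C,D} → run D
t=17: ready={C,D} → run D
t=18: ready={C,D} → run D
t=19: ready={C,D} → run D
t=20: ready={C,D} → run D
t=21: ready={C,D} → run D
t=22: ready={C} → run C
t=23: ready={C} → run C
t=24: (idle)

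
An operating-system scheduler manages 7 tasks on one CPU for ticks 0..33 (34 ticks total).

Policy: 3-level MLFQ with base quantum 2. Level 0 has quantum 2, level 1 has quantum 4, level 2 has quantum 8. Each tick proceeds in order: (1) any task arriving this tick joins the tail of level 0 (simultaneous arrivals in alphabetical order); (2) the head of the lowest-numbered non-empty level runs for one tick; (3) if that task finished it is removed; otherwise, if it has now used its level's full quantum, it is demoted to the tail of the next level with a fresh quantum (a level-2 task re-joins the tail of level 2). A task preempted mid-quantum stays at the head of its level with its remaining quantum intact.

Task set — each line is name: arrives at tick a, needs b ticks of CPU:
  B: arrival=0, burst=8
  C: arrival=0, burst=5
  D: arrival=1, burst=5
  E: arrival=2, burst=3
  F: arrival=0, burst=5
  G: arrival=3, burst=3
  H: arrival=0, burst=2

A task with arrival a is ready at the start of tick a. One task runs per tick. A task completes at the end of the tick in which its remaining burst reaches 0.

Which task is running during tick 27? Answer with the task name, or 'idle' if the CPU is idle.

running at tick 27 = E

t=0: L0/L1/L2 = BCFH/-/- → run B
t=1: L0/L1/L2 = BCFHD/-/- → run B
t=2: L0/L1/L2 = CFHDE/B/- → run C
t=3: L0/L1/L2 = CFHDEG/B/- → run C
t=4: L0/L1/L2 = FHDEG/BC/- → run F
t=5: L0/L1/L2 = FHDEG/BC/- → run F
t=6: L0/L1/L2 = HDEG/BCF/- → run H
t=7: L0/L1/L2 = HDEG/BCF/- → run H
t=8: L0/L1/L2 = DEG/BCF/- → run D
t=9: L0/L1/L2 = DEG/BCF/- → run D
t=10: L0/L1/L2 = EG/BCFD/- → run E
t=11: L0/L1/L2 = EG/BCFD/- → run E
t=12: L0/L1/L2 = G/BCFDE/- → run G
t=13: L0/L1/L2 = G/BCFDE/- → run G
t=14: L0/L1/L2 = -/BCFDEG/- → run B
t=15: L0/L1/L2 = -/BCFDEG/- → run B
t=16: L0/L1/L2 = -/BCFDEG/- → run B
t=17: L0/L1/L2 = -/BCFDEG/- → run B
t=18: L0/L1/L2 = -/CFDEG/B → run C
t=19: L0/L1/L2 = -/CFDEG/B → run C
t=20: L0/L1/L2 = -/CFDEG/B → run C
t=21: L0/L1/L2 = -/FDEG/B → run F
t=22: L0/L1/L2 = -/FDEG/B → run F
t=23: L0/L1/L2 = -/FDEG/B → run F
t=24: L0/L1/L2 = -/DEG/B → run D
t=25: L0/L1/L2 = -/DEG/B → run D
t=26: L0/L1/L2 = -/DEG/B → run D
t=27: L0/L1/L2 = -/EG/B → run E
t=28: L0/L1/L2 = -/G/B → run G
t=29: L0/L1/L2 = -/-/B → run B
t=30: L0/L1/L2 = -/-/B → run B
t=31: (idle)
t=32: (idle)
t=33: (idle)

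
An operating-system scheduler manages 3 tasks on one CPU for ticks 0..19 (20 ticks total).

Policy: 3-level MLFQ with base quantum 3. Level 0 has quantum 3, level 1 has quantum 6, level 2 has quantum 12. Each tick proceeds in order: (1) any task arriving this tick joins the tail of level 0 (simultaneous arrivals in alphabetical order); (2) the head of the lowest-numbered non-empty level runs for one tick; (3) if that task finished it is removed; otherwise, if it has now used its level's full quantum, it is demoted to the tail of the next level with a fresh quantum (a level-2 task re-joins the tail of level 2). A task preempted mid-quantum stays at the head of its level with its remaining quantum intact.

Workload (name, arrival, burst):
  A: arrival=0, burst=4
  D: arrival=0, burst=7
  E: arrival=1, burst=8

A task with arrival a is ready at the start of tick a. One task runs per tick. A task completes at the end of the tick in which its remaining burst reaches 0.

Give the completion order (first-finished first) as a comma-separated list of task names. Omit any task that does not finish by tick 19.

t=0: L0/L1/L2 = AD/-/- → run A
t=1: L0/L1/L2 = ADE/-/- → run A
t=2: L0/L1/L2 = ADE/-/- → run A
t=3: L0/L1/L2 = DE/A/- → run D
t=4: L0/L1/L2 = DE/A/- → run D
t=5: L0/L1/L2 = DE/A/- → run D
t=6: L0/L1/L2 = E/AD/- → run E
t=7: L0/L1/L2 = E/AD/- → run E
t=8: L0/L1/L2 = E/AD/- → run E
t=9: L0/L1/L2 = -/ADE/- → run A
t=10: L0/L1/L2 = -/DE/- → run D
t=11: L0/L1/L2 = -/DE/- → run D
t=12: L0/L1/L2 = -/DE/- → run D
t=13: L0/L1/L2 = -/DE/- → run D
t=14: L0/L1/L2 = -/E/- → run E
t=15: L0/L1/L2 = -/E/- → run E
t=16: L0/L1/L2 = -/E/- → run E
t=17: L0/L1/L2 = -/E/- → run E
t=18: L0/L1/L2 = -/E/- → run E
t=19: (idle)

completion order = A, D, E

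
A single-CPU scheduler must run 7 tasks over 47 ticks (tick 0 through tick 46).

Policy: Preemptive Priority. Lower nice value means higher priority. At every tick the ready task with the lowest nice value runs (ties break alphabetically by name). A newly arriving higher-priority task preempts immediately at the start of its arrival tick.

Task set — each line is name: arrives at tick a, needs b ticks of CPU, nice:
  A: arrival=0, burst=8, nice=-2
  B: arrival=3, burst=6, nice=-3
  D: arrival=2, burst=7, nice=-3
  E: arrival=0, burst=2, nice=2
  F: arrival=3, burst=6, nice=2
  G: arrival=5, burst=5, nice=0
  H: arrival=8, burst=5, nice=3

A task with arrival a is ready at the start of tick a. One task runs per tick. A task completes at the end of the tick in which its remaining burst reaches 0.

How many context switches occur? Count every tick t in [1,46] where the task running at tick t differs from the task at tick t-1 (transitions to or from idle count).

context switches = 9

t=0: ready={A,E} → run A
t=1: ready={A,E} → run A
t=2: ready={A,D,E} → run D
t=3: ready={A,B,D,E,F} → run B
t=4: ready={A,B,D,E,F} → run B
t=5: ready={A,B,D,E,F,G} → run B
t=6: ready={A,B,D,E,F,G} → run B
t=7: ready={A,B,D,E,F,G} → run B
t=8: ready={A,B,D,E,F,G,H} → run B
t=9: ready={A,D,E,F,G,H} → run D
t=10: ready={A,D,E,F,G,H} → run D
t=11: ready={A,D,E,F,G,H} → run D
t=12: ready={A,D,E,F,G,H} → run D
t=13: ready={A,D,E,F,G,H} → run D
t=14: ready={A,D,E,F,G,H} → run D
t=15: ready={A,E,F,G,H} → run A
t=16: ready={A,E,F,G,H} → run A
t=17: ready={A,E,F,G,H} → run A
t=18: ready={A,E,F,G,H} → run A
t=19: ready={A,E,F,G,H} → run A
t=20: ready={A,E,F,G,H} → run A
t=21: ready={E,F,G,H} → run G
t=22: ready={E,F,G,H} → run G
t=23: ready={E,F,G,H} → run G
t=24: ready={E,F,G,H} → run G
t=25: ready={E,F,G,H} → run G
t=26: ready={E,F,H} → run E
t=27: ready={E,F,H} → run E
t=28: ready={F,H} → run F
t=29: ready={F,H} → run F
t=30: ready={F,H} → run F
t=31: ready={F,H} → run F
t=32: ready={F,H} → run F
t=33: ready={F,H} → run F
t=34: ready={H} → run H
t=35: ready={H} → run H
t=36: ready={H} → run H
t=37: ready={H} → run H
t=38: ready={H} → run H
t=39: (idle)
t=40: (idle)
t=41: (idle)
t=42: (idle)
t=43: (idle)
t=44: (idle)
t=45: (idle)
t=46: (idle)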